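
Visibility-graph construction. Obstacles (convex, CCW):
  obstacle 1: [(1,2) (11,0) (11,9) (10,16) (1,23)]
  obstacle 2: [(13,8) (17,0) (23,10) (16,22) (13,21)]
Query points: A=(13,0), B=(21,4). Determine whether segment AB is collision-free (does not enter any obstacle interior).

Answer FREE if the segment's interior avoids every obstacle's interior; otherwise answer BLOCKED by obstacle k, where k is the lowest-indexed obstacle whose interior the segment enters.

Obstacle 1 [(1,2) (11,0) (11,9) (10,16) (1,23)]:
  edge (1,2)–(11,0): clear
  edge (11,0)–(11,9): clear
  edge (11,9)–(10,16): clear
  edge (10,16)–(1,23): clear
  edge (1,23)–(1,2): clear
  midpoint (17,2) outside
  → clear
Obstacle 2 [(13,8) (17,0) (23,10) (16,22) (13,21)]:
  edge (13,8)–(17,0): crosses AB
  edge (17,0)–(23,10): crosses AB
  edge (23,10)–(16,22): clear
  edge (16,22)–(13,21): clear
  edge (13,21)–(13,8): clear
  → BLOCKED

BLOCKED by obstacle 2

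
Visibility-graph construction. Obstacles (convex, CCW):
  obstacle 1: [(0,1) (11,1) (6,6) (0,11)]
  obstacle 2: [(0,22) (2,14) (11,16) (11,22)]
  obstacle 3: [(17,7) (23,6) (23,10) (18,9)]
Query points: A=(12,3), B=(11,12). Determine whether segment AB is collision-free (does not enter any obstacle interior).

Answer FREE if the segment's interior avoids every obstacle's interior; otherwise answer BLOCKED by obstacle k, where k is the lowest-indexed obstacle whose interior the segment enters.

FREE

Obstacle 1 [(0,1) (11,1) (6,6) (0,11)]:
  edge (0,1)–(11,1): clear
  edge (11,1)–(6,6): clear
  edge (6,6)–(0,11): clear
  edge (0,11)–(0,1): clear
  midpoint (23/2,15/2) outside
  → clear
Obstacle 2 [(0,22) (2,14) (11,16) (11,22)]:
  edge (0,22)–(2,14): clear
  edge (2,14)–(11,16): clear
  edge (11,16)–(11,22): clear
  edge (11,22)–(0,22): clear
  midpoint (23/2,15/2) outside
  → clear
Obstacle 3 [(17,7) (23,6) (23,10) (18,9)]:
  edge (17,7)–(23,6): clear
  edge (23,6)–(23,10): clear
  edge (23,10)–(18,9): clear
  edge (18,9)–(17,7): clear
  midpoint (23/2,15/2) outside
  → clear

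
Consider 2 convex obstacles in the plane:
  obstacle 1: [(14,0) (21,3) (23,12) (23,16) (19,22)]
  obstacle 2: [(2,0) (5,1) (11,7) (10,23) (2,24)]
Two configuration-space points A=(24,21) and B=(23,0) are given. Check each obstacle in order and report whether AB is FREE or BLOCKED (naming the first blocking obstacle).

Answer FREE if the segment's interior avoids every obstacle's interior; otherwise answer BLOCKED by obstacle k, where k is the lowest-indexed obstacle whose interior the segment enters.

Obstacle 1 [(14,0) (21,3) (23,12) (23,16) (19,22)]:
  edge (14,0)–(21,3): clear
  edge (21,3)–(23,12): clear
  edge (23,12)–(23,16): clear
  edge (23,16)–(19,22): clear
  edge (19,22)–(14,0): clear
  midpoint (47/2,21/2) outside
  → clear
Obstacle 2 [(2,0) (5,1) (11,7) (10,23) (2,24)]:
  edge (2,0)–(5,1): clear
  edge (5,1)–(11,7): clear
  edge (11,7)–(10,23): clear
  edge (10,23)–(2,24): clear
  edge (2,24)–(2,0): clear
  midpoint (47/2,21/2) outside
  → clear

FREE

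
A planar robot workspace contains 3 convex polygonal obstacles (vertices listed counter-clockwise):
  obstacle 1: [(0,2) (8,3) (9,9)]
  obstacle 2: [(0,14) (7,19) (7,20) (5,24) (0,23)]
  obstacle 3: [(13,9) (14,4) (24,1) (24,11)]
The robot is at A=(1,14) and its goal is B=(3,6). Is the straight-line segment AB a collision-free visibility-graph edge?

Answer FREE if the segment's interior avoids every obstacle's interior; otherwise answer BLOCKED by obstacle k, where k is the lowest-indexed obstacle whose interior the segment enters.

FREE

Obstacle 1 [(0,2) (8,3) (9,9)]:
  edge (0,2)–(8,3): clear
  edge (8,3)–(9,9): clear
  edge (9,9)–(0,2): clear
  midpoint (2,10) outside
  → clear
Obstacle 2 [(0,14) (7,19) (7,20) (5,24) (0,23)]:
  edge (0,14)–(7,19): clear
  edge (7,19)–(7,20): clear
  edge (7,20)–(5,24): clear
  edge (5,24)–(0,23): clear
  edge (0,23)–(0,14): clear
  midpoint (2,10) outside
  → clear
Obstacle 3 [(13,9) (14,4) (24,1) (24,11)]:
  edge (13,9)–(14,4): clear
  edge (14,4)–(24,1): clear
  edge (24,1)–(24,11): clear
  edge (24,11)–(13,9): clear
  midpoint (2,10) outside
  → clear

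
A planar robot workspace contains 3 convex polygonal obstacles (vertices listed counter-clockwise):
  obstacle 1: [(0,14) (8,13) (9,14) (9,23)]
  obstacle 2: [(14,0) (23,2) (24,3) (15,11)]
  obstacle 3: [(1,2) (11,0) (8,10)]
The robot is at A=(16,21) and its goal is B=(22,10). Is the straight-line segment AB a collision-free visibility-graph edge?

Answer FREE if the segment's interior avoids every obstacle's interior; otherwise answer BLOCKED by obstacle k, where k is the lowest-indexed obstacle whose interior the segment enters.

FREE

Obstacle 1 [(0,14) (8,13) (9,14) (9,23)]:
  edge (0,14)–(8,13): clear
  edge (8,13)–(9,14): clear
  edge (9,14)–(9,23): clear
  edge (9,23)–(0,14): clear
  midpoint (19,31/2) outside
  → clear
Obstacle 2 [(14,0) (23,2) (24,3) (15,11)]:
  edge (14,0)–(23,2): clear
  edge (23,2)–(24,3): clear
  edge (24,3)–(15,11): clear
  edge (15,11)–(14,0): clear
  midpoint (19,31/2) outside
  → clear
Obstacle 3 [(1,2) (11,0) (8,10)]:
  edge (1,2)–(11,0): clear
  edge (11,0)–(8,10): clear
  edge (8,10)–(1,2): clear
  midpoint (19,31/2) outside
  → clear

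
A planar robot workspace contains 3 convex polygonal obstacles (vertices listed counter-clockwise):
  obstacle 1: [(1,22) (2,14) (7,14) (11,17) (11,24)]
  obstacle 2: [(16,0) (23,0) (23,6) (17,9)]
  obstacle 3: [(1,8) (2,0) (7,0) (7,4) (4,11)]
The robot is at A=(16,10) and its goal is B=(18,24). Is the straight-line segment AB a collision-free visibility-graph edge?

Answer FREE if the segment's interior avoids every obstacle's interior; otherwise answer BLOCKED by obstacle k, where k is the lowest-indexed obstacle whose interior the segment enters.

FREE

Obstacle 1 [(1,22) (2,14) (7,14) (11,17) (11,24)]:
  edge (1,22)–(2,14): clear
  edge (2,14)–(7,14): clear
  edge (7,14)–(11,17): clear
  edge (11,17)–(11,24): clear
  edge (11,24)–(1,22): clear
  midpoint (17,17) outside
  → clear
Obstacle 2 [(16,0) (23,0) (23,6) (17,9)]:
  edge (16,0)–(23,0): clear
  edge (23,0)–(23,6): clear
  edge (23,6)–(17,9): clear
  edge (17,9)–(16,0): clear
  midpoint (17,17) outside
  → clear
Obstacle 3 [(1,8) (2,0) (7,0) (7,4) (4,11)]:
  edge (1,8)–(2,0): clear
  edge (2,0)–(7,0): clear
  edge (7,0)–(7,4): clear
  edge (7,4)–(4,11): clear
  edge (4,11)–(1,8): clear
  midpoint (17,17) outside
  → clear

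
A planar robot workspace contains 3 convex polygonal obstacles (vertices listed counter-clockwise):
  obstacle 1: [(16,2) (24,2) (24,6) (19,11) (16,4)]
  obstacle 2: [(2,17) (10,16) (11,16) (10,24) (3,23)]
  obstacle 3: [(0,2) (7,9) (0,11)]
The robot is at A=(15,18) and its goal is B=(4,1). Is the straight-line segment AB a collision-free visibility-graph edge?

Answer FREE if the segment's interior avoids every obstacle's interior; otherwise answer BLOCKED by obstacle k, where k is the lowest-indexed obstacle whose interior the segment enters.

FREE

Obstacle 1 [(16,2) (24,2) (24,6) (19,11) (16,4)]:
  edge (16,2)–(24,2): clear
  edge (24,2)–(24,6): clear
  edge (24,6)–(19,11): clear
  edge (19,11)–(16,4): clear
  edge (16,4)–(16,2): clear
  midpoint (19/2,19/2) outside
  → clear
Obstacle 2 [(2,17) (10,16) (11,16) (10,24) (3,23)]:
  edge (2,17)–(10,16): clear
  edge (10,16)–(11,16): clear
  edge (11,16)–(10,24): clear
  edge (10,24)–(3,23): clear
  edge (3,23)–(2,17): clear
  midpoint (19/2,19/2) outside
  → clear
Obstacle 3 [(0,2) (7,9) (0,11)]:
  edge (0,2)–(7,9): clear
  edge (7,9)–(0,11): clear
  edge (0,11)–(0,2): clear
  midpoint (19/2,19/2) outside
  → clear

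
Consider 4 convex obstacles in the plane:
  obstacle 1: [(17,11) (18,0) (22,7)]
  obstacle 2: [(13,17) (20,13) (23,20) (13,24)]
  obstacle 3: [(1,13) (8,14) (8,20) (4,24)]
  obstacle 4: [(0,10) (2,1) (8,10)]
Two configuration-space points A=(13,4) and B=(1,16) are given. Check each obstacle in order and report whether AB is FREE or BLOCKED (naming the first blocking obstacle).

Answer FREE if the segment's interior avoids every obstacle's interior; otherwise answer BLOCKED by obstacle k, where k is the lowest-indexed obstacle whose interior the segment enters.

Obstacle 1 [(17,11) (18,0) (22,7)]:
  edge (17,11)–(18,0): clear
  edge (18,0)–(22,7): clear
  edge (22,7)–(17,11): clear
  midpoint (7,10) outside
  → clear
Obstacle 2 [(13,17) (20,13) (23,20) (13,24)]:
  edge (13,17)–(20,13): clear
  edge (20,13)–(23,20): clear
  edge (23,20)–(13,24): clear
  edge (13,24)–(13,17): clear
  midpoint (7,10) outside
  → clear
Obstacle 3 [(1,13) (8,14) (8,20) (4,24)]:
  edge (1,13)–(8,14): crosses AB
  edge (8,14)–(8,20): clear
  edge (8,20)–(4,24): clear
  edge (4,24)–(1,13): crosses AB
  → BLOCKED
Obstacle 4 [(0,10) (2,1) (8,10)]:
  edge (0,10)–(2,1): clear
  edge (2,1)–(8,10): crosses AB
  edge (8,10)–(0,10): crosses AB
  → BLOCKED

BLOCKED by obstacle 3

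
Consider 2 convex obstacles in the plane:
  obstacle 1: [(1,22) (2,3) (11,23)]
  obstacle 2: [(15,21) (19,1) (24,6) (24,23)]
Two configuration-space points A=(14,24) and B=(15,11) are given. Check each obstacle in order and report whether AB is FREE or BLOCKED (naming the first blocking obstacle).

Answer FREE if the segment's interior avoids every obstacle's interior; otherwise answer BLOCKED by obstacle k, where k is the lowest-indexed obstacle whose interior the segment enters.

Obstacle 1 [(1,22) (2,3) (11,23)]:
  edge (1,22)–(2,3): clear
  edge (2,3)–(11,23): clear
  edge (11,23)–(1,22): clear
  midpoint (29/2,35/2) outside
  → clear
Obstacle 2 [(15,21) (19,1) (24,6) (24,23)]:
  edge (15,21)–(19,1): clear
  edge (19,1)–(24,6): clear
  edge (24,6)–(24,23): clear
  edge (24,23)–(15,21): clear
  midpoint (29/2,35/2) outside
  → clear

FREE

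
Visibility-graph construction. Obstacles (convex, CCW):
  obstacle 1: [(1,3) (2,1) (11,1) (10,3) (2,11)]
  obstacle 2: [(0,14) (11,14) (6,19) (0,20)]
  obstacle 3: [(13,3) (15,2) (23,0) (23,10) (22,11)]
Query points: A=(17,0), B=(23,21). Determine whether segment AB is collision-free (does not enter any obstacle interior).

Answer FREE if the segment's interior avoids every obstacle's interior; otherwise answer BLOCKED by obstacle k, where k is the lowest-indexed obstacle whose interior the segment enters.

Obstacle 1 [(1,3) (2,1) (11,1) (10,3) (2,11)]:
  edge (1,3)–(2,1): clear
  edge (2,1)–(11,1): clear
  edge (11,1)–(10,3): clear
  edge (10,3)–(2,11): clear
  edge (2,11)–(1,3): clear
  midpoint (20,21/2) outside
  → clear
Obstacle 2 [(0,14) (11,14) (6,19) (0,20)]:
  edge (0,14)–(11,14): clear
  edge (11,14)–(6,19): clear
  edge (6,19)–(0,20): clear
  edge (0,20)–(0,14): clear
  midpoint (20,21/2) outside
  → clear
Obstacle 3 [(13,3) (15,2) (23,0) (23,10) (22,11)]:
  edge (13,3)–(15,2): clear
  edge (15,2)–(23,0): crosses AB
  edge (23,0)–(23,10): clear
  edge (23,10)–(22,11): clear
  edge (22,11)–(13,3): crosses AB
  → BLOCKED

BLOCKED by obstacle 3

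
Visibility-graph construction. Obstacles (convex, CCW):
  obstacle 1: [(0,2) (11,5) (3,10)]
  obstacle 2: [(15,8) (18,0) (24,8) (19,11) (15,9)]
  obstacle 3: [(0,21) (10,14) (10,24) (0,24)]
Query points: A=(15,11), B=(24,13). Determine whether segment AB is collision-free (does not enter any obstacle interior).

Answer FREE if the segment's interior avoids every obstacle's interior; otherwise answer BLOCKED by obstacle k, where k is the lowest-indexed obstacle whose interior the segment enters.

FREE

Obstacle 1 [(0,2) (11,5) (3,10)]:
  edge (0,2)–(11,5): clear
  edge (11,5)–(3,10): clear
  edge (3,10)–(0,2): clear
  midpoint (39/2,12) outside
  → clear
Obstacle 2 [(15,8) (18,0) (24,8) (19,11) (15,9)]:
  edge (15,8)–(18,0): clear
  edge (18,0)–(24,8): clear
  edge (24,8)–(19,11): clear
  edge (19,11)–(15,9): clear
  edge (15,9)–(15,8): clear
  midpoint (39/2,12) outside
  → clear
Obstacle 3 [(0,21) (10,14) (10,24) (0,24)]:
  edge (0,21)–(10,14): clear
  edge (10,14)–(10,24): clear
  edge (10,24)–(0,24): clear
  edge (0,24)–(0,21): clear
  midpoint (39/2,12) outside
  → clear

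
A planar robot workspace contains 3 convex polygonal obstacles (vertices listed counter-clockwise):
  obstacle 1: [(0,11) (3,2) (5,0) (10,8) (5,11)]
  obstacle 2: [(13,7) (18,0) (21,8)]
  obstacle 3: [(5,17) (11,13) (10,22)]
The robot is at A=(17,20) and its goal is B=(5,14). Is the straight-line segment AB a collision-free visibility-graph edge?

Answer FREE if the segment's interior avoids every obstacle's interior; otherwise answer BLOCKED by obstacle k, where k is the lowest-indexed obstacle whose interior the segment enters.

BLOCKED by obstacle 3

Obstacle 1 [(0,11) (3,2) (5,0) (10,8) (5,11)]:
  edge (0,11)–(3,2): clear
  edge (3,2)–(5,0): clear
  edge (5,0)–(10,8): clear
  edge (10,8)–(5,11): clear
  edge (5,11)–(0,11): clear
  midpoint (11,17) outside
  → clear
Obstacle 2 [(13,7) (18,0) (21,8)]:
  edge (13,7)–(18,0): clear
  edge (18,0)–(21,8): clear
  edge (21,8)–(13,7): clear
  midpoint (11,17) outside
  → clear
Obstacle 3 [(5,17) (11,13) (10,22)]:
  edge (5,17)–(11,13): crosses AB
  edge (11,13)–(10,22): crosses AB
  edge (10,22)–(5,17): clear
  → BLOCKED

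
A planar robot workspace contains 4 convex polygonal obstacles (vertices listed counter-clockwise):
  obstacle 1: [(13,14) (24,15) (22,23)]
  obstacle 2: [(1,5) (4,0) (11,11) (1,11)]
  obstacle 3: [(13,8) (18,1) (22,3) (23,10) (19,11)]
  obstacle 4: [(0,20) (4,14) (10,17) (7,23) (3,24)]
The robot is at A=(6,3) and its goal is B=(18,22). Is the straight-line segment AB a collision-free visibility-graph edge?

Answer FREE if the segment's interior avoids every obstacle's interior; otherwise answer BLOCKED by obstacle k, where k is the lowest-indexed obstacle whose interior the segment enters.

FREE

Obstacle 1 [(13,14) (24,15) (22,23)]:
  edge (13,14)–(24,15): clear
  edge (24,15)–(22,23): clear
  edge (22,23)–(13,14): clear
  midpoint (12,25/2) outside
  → clear
Obstacle 2 [(1,5) (4,0) (11,11) (1,11)]:
  edge (1,5)–(4,0): clear
  edge (4,0)–(11,11): clear
  edge (11,11)–(1,11): clear
  edge (1,11)–(1,5): clear
  midpoint (12,25/2) outside
  → clear
Obstacle 3 [(13,8) (18,1) (22,3) (23,10) (19,11)]:
  edge (13,8)–(18,1): clear
  edge (18,1)–(22,3): clear
  edge (22,3)–(23,10): clear
  edge (23,10)–(19,11): clear
  edge (19,11)–(13,8): clear
  midpoint (12,25/2) outside
  → clear
Obstacle 4 [(0,20) (4,14) (10,17) (7,23) (3,24)]:
  edge (0,20)–(4,14): clear
  edge (4,14)–(10,17): clear
  edge (10,17)–(7,23): clear
  edge (7,23)–(3,24): clear
  edge (3,24)–(0,20): clear
  midpoint (12,25/2) outside
  → clear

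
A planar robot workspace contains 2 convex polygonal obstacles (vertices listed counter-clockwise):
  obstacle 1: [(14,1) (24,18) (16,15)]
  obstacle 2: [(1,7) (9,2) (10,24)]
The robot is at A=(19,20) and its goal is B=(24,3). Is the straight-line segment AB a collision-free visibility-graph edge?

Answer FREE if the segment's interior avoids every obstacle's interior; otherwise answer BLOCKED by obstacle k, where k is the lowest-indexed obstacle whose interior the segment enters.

Obstacle 1 [(14,1) (24,18) (16,15)]:
  edge (14,1)–(24,18): crosses AB
  edge (24,18)–(16,15): crosses AB
  edge (16,15)–(14,1): clear
  → BLOCKED
Obstacle 2 [(1,7) (9,2) (10,24)]:
  edge (1,7)–(9,2): clear
  edge (9,2)–(10,24): clear
  edge (10,24)–(1,7): clear
  midpoint (43/2,23/2) outside
  → clear

BLOCKED by obstacle 1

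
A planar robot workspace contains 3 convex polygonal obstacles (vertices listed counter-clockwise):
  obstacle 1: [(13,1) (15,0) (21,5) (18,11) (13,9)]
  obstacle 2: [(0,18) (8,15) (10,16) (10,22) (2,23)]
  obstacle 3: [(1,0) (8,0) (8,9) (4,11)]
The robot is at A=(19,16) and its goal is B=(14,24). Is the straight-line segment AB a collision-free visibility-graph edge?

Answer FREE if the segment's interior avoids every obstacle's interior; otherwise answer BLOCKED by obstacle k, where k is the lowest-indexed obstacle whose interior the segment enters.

Obstacle 1 [(13,1) (15,0) (21,5) (18,11) (13,9)]:
  edge (13,1)–(15,0): clear
  edge (15,0)–(21,5): clear
  edge (21,5)–(18,11): clear
  edge (18,11)–(13,9): clear
  edge (13,9)–(13,1): clear
  midpoint (33/2,20) outside
  → clear
Obstacle 2 [(0,18) (8,15) (10,16) (10,22) (2,23)]:
  edge (0,18)–(8,15): clear
  edge (8,15)–(10,16): clear
  edge (10,16)–(10,22): clear
  edge (10,22)–(2,23): clear
  edge (2,23)–(0,18): clear
  midpoint (33/2,20) outside
  → clear
Obstacle 3 [(1,0) (8,0) (8,9) (4,11)]:
  edge (1,0)–(8,0): clear
  edge (8,0)–(8,9): clear
  edge (8,9)–(4,11): clear
  edge (4,11)–(1,0): clear
  midpoint (33/2,20) outside
  → clear

FREE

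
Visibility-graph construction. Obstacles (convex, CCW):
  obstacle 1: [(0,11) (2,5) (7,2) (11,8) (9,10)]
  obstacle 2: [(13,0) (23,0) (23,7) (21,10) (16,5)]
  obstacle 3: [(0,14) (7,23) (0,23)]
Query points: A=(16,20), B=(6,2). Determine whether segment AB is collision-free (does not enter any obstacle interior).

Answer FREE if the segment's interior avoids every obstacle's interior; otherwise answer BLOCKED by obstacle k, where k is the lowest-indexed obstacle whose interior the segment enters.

Obstacle 1 [(0,11) (2,5) (7,2) (11,8) (9,10)]:
  edge (0,11)–(2,5): clear
  edge (2,5)–(7,2): crosses AB
  edge (7,2)–(11,8): clear
  edge (11,8)–(9,10): crosses AB
  edge (9,10)–(0,11): clear
  → BLOCKED
Obstacle 2 [(13,0) (23,0) (23,7) (21,10) (16,5)]:
  edge (13,0)–(23,0): clear
  edge (23,0)–(23,7): clear
  edge (23,7)–(21,10): clear
  edge (21,10)–(16,5): clear
  edge (16,5)–(13,0): clear
  midpoint (11,11) outside
  → clear
Obstacle 3 [(0,14) (7,23) (0,23)]:
  edge (0,14)–(7,23): clear
  edge (7,23)–(0,23): clear
  edge (0,23)–(0,14): clear
  midpoint (11,11) outside
  → clear

BLOCKED by obstacle 1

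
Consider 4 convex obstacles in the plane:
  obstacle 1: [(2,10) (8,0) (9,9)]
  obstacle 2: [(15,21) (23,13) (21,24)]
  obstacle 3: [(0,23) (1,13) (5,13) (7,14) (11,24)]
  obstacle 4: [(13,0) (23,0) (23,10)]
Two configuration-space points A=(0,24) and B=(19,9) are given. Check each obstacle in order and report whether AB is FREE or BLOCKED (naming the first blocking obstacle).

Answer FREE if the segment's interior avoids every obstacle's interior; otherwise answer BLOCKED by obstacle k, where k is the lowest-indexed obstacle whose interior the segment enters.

BLOCKED by obstacle 3

Obstacle 1 [(2,10) (8,0) (9,9)]:
  edge (2,10)–(8,0): clear
  edge (8,0)–(9,9): clear
  edge (9,9)–(2,10): clear
  midpoint (19/2,33/2) outside
  → clear
Obstacle 2 [(15,21) (23,13) (21,24)]:
  edge (15,21)–(23,13): clear
  edge (23,13)–(21,24): clear
  edge (21,24)–(15,21): clear
  midpoint (19/2,33/2) outside
  → clear
Obstacle 3 [(0,23) (1,13) (5,13) (7,14) (11,24)]:
  edge (0,23)–(1,13): clear
  edge (1,13)–(5,13): clear
  edge (5,13)–(7,14): clear
  edge (7,14)–(11,24): crosses AB
  edge (11,24)–(0,23): crosses AB
  → BLOCKED
Obstacle 4 [(13,0) (23,0) (23,10)]:
  edge (13,0)–(23,0): clear
  edge (23,0)–(23,10): clear
  edge (23,10)–(13,0): clear
  midpoint (19/2,33/2) outside
  → clear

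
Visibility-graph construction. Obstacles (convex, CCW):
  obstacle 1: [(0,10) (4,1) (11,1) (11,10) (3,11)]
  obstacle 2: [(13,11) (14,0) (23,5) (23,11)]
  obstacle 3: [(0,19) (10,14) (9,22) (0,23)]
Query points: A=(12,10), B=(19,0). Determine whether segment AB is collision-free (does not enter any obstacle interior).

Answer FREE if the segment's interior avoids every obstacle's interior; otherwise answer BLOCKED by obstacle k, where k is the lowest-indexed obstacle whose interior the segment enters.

BLOCKED by obstacle 2

Obstacle 1 [(0,10) (4,1) (11,1) (11,10) (3,11)]:
  edge (0,10)–(4,1): clear
  edge (4,1)–(11,1): clear
  edge (11,1)–(11,10): clear
  edge (11,10)–(3,11): clear
  edge (3,11)–(0,10): clear
  midpoint (31/2,5) outside
  → clear
Obstacle 2 [(13,11) (14,0) (23,5) (23,11)]:
  edge (13,11)–(14,0): crosses AB
  edge (14,0)–(23,5): crosses AB
  edge (23,5)–(23,11): clear
  edge (23,11)–(13,11): clear
  → BLOCKED
Obstacle 3 [(0,19) (10,14) (9,22) (0,23)]:
  edge (0,19)–(10,14): clear
  edge (10,14)–(9,22): clear
  edge (9,22)–(0,23): clear
  edge (0,23)–(0,19): clear
  midpoint (31/2,5) outside
  → clear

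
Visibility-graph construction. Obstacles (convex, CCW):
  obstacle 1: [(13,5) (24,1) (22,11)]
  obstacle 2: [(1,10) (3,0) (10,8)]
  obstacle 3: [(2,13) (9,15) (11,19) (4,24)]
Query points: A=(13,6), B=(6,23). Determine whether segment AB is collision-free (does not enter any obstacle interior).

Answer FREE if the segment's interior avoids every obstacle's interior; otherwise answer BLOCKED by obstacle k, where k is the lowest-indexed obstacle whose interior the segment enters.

Obstacle 1 [(13,5) (24,1) (22,11)]:
  edge (13,5)–(24,1): clear
  edge (24,1)–(22,11): clear
  edge (22,11)–(13,5): clear
  midpoint (19/2,29/2) outside
  → clear
Obstacle 2 [(1,10) (3,0) (10,8)]:
  edge (1,10)–(3,0): clear
  edge (3,0)–(10,8): clear
  edge (10,8)–(1,10): clear
  midpoint (19/2,29/2) outside
  → clear
Obstacle 3 [(2,13) (9,15) (11,19) (4,24)]:
  edge (2,13)–(9,15): clear
  edge (9,15)–(11,19): crosses AB
  edge (11,19)–(4,24): crosses AB
  edge (4,24)–(2,13): clear
  → BLOCKED

BLOCKED by obstacle 3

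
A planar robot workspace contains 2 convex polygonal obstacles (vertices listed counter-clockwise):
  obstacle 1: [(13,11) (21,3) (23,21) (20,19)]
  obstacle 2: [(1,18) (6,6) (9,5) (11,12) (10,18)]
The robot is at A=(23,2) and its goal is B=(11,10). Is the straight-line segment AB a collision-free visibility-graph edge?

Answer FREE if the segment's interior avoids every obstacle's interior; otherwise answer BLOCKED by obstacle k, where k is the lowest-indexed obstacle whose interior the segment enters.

BLOCKED by obstacle 1

Obstacle 1 [(13,11) (21,3) (23,21) (20,19)]:
  edge (13,11)–(21,3): crosses AB
  edge (21,3)–(23,21): crosses AB
  edge (23,21)–(20,19): clear
  edge (20,19)–(13,11): clear
  → BLOCKED
Obstacle 2 [(1,18) (6,6) (9,5) (11,12) (10,18)]:
  edge (1,18)–(6,6): clear
  edge (6,6)–(9,5): clear
  edge (9,5)–(11,12): clear
  edge (11,12)–(10,18): clear
  edge (10,18)–(1,18): clear
  midpoint (17,6) outside
  → clear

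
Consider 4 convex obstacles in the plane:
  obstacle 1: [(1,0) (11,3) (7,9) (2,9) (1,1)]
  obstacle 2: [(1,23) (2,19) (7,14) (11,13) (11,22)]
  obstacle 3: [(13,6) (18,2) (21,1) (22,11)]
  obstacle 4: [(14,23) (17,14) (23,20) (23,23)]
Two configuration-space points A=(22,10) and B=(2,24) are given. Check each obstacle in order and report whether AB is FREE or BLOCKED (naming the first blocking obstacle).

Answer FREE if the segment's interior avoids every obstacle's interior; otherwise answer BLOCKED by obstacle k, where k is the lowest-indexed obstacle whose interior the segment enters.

BLOCKED by obstacle 2

Obstacle 1 [(1,0) (11,3) (7,9) (2,9) (1,1)]:
  edge (1,0)–(11,3): clear
  edge (11,3)–(7,9): clear
  edge (7,9)–(2,9): clear
  edge (2,9)–(1,1): clear
  edge (1,1)–(1,0): clear
  midpoint (12,17) outside
  → clear
Obstacle 2 [(1,23) (2,19) (7,14) (11,13) (11,22)]:
  edge (1,23)–(2,19): clear
  edge (2,19)–(7,14): clear
  edge (7,14)–(11,13): clear
  edge (11,13)–(11,22): crosses AB
  edge (11,22)–(1,23): crosses AB
  → BLOCKED
Obstacle 3 [(13,6) (18,2) (21,1) (22,11)]:
  edge (13,6)–(18,2): clear
  edge (18,2)–(21,1): clear
  edge (21,1)–(22,11): crosses AB
  edge (22,11)–(13,6): crosses AB
  → BLOCKED
Obstacle 4 [(14,23) (17,14) (23,20) (23,23)]:
  edge (14,23)–(17,14): clear
  edge (17,14)–(23,20): clear
  edge (23,20)–(23,23): clear
  edge (23,23)–(14,23): clear
  midpoint (12,17) outside
  → clear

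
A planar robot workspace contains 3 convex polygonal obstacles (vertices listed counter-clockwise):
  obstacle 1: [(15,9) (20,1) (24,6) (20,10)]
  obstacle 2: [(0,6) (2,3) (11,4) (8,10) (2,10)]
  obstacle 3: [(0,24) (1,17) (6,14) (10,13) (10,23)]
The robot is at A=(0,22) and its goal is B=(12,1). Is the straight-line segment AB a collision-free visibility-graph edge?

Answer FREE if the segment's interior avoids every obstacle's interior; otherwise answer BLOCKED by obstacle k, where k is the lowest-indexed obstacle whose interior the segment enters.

Obstacle 1 [(15,9) (20,1) (24,6) (20,10)]:
  edge (15,9)–(20,1): clear
  edge (20,1)–(24,6): clear
  edge (24,6)–(20,10): clear
  edge (20,10)–(15,9): clear
  midpoint (6,23/2) outside
  → clear
Obstacle 2 [(0,6) (2,3) (11,4) (8,10) (2,10)]:
  edge (0,6)–(2,3): clear
  edge (2,3)–(11,4): crosses AB
  edge (11,4)–(8,10): clear
  edge (8,10)–(2,10): crosses AB
  edge (2,10)–(0,6): clear
  → BLOCKED
Obstacle 3 [(0,24) (1,17) (6,14) (10,13) (10,23)]:
  edge (0,24)–(1,17): crosses AB
  edge (1,17)–(6,14): crosses AB
  edge (6,14)–(10,13): clear
  edge (10,13)–(10,23): clear
  edge (10,23)–(0,24): clear
  → BLOCKED

BLOCKED by obstacle 2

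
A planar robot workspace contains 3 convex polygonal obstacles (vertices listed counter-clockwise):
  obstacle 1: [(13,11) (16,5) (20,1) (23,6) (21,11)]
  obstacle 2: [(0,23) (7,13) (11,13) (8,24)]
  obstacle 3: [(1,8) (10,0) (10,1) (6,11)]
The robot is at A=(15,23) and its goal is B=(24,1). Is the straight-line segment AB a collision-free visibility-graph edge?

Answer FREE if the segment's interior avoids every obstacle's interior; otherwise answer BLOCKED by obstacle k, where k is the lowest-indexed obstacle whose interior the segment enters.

Obstacle 1 [(13,11) (16,5) (20,1) (23,6) (21,11)]:
  edge (13,11)–(16,5): clear
  edge (16,5)–(20,1): clear
  edge (20,1)–(23,6): crosses AB
  edge (23,6)–(21,11): clear
  edge (21,11)–(13,11): crosses AB
  → BLOCKED
Obstacle 2 [(0,23) (7,13) (11,13) (8,24)]:
  edge (0,23)–(7,13): clear
  edge (7,13)–(11,13): clear
  edge (11,13)–(8,24): clear
  edge (8,24)–(0,23): clear
  midpoint (39/2,12) outside
  → clear
Obstacle 3 [(1,8) (10,0) (10,1) (6,11)]:
  edge (1,8)–(10,0): clear
  edge (10,0)–(10,1): clear
  edge (10,1)–(6,11): clear
  edge (6,11)–(1,8): clear
  midpoint (39/2,12) outside
  → clear

BLOCKED by obstacle 1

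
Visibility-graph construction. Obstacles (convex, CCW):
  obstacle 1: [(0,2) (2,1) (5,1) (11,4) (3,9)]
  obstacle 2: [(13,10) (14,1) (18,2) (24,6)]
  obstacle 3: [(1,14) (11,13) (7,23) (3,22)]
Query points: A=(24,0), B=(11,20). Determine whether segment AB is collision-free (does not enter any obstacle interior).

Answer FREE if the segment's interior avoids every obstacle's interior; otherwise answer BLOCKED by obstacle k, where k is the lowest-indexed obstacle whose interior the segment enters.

Obstacle 1 [(0,2) (2,1) (5,1) (11,4) (3,9)]:
  edge (0,2)–(2,1): clear
  edge (2,1)–(5,1): clear
  edge (5,1)–(11,4): clear
  edge (11,4)–(3,9): clear
  edge (3,9)–(0,2): clear
  midpoint (35/2,10) outside
  → clear
Obstacle 2 [(13,10) (14,1) (18,2) (24,6)]:
  edge (13,10)–(14,1): clear
  edge (14,1)–(18,2): clear
  edge (18,2)–(24,6): crosses AB
  edge (24,6)–(13,10): crosses AB
  → BLOCKED
Obstacle 3 [(1,14) (11,13) (7,23) (3,22)]:
  edge (1,14)–(11,13): clear
  edge (11,13)–(7,23): clear
  edge (7,23)–(3,22): clear
  edge (3,22)–(1,14): clear
  midpoint (35/2,10) outside
  → clear

BLOCKED by obstacle 2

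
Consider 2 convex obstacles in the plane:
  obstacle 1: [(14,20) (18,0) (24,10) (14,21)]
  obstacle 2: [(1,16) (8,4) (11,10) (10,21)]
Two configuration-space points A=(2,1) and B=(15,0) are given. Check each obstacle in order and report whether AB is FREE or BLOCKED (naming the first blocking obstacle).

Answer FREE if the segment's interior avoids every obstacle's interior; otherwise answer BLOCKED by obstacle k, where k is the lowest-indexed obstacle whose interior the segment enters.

FREE

Obstacle 1 [(14,20) (18,0) (24,10) (14,21)]:
  edge (14,20)–(18,0): clear
  edge (18,0)–(24,10): clear
  edge (24,10)–(14,21): clear
  edge (14,21)–(14,20): clear
  midpoint (17/2,1/2) outside
  → clear
Obstacle 2 [(1,16) (8,4) (11,10) (10,21)]:
  edge (1,16)–(8,4): clear
  edge (8,4)–(11,10): clear
  edge (11,10)–(10,21): clear
  edge (10,21)–(1,16): clear
  midpoint (17/2,1/2) outside
  → clear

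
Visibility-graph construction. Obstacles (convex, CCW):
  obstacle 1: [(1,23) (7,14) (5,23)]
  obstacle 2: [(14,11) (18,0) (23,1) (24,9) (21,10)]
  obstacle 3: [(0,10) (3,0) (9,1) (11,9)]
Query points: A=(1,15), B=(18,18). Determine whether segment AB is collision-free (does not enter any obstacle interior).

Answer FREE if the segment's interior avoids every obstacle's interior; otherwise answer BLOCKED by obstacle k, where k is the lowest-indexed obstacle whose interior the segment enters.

BLOCKED by obstacle 1

Obstacle 1 [(1,23) (7,14) (5,23)]:
  edge (1,23)–(7,14): crosses AB
  edge (7,14)–(5,23): crosses AB
  edge (5,23)–(1,23): clear
  → BLOCKED
Obstacle 2 [(14,11) (18,0) (23,1) (24,9) (21,10)]:
  edge (14,11)–(18,0): clear
  edge (18,0)–(23,1): clear
  edge (23,1)–(24,9): clear
  edge (24,9)–(21,10): clear
  edge (21,10)–(14,11): clear
  midpoint (19/2,33/2) outside
  → clear
Obstacle 3 [(0,10) (3,0) (9,1) (11,9)]:
  edge (0,10)–(3,0): clear
  edge (3,0)–(9,1): clear
  edge (9,1)–(11,9): clear
  edge (11,9)–(0,10): clear
  midpoint (19/2,33/2) outside
  → clear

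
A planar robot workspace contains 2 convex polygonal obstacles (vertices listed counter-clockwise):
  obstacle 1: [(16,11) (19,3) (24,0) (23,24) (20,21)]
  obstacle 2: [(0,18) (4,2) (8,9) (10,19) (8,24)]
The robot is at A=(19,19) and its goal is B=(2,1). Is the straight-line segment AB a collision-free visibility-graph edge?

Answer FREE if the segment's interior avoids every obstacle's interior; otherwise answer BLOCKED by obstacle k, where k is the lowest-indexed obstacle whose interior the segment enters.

BLOCKED by obstacle 2

Obstacle 1 [(16,11) (19,3) (24,0) (23,24) (20,21)]:
  edge (16,11)–(19,3): clear
  edge (19,3)–(24,0): clear
  edge (24,0)–(23,24): clear
  edge (23,24)–(20,21): clear
  edge (20,21)–(16,11): clear
  midpoint (21/2,10) outside
  → clear
Obstacle 2 [(0,18) (4,2) (8,9) (10,19) (8,24)]:
  edge (0,18)–(4,2): crosses AB
  edge (4,2)–(8,9): crosses AB
  edge (8,9)–(10,19): clear
  edge (10,19)–(8,24): clear
  edge (8,24)–(0,18): clear
  → BLOCKED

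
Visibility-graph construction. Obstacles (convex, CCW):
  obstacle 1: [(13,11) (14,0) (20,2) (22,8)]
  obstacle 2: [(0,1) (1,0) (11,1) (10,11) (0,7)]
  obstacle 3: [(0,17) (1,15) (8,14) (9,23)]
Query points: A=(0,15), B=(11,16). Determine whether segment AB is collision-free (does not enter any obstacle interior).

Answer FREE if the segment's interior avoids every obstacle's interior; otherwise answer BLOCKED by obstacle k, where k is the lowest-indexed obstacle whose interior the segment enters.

BLOCKED by obstacle 3

Obstacle 1 [(13,11) (14,0) (20,2) (22,8)]:
  edge (13,11)–(14,0): clear
  edge (14,0)–(20,2): clear
  edge (20,2)–(22,8): clear
  edge (22,8)–(13,11): clear
  midpoint (11/2,31/2) outside
  → clear
Obstacle 2 [(0,1) (1,0) (11,1) (10,11) (0,7)]:
  edge (0,1)–(1,0): clear
  edge (1,0)–(11,1): clear
  edge (11,1)–(10,11): clear
  edge (10,11)–(0,7): clear
  edge (0,7)–(0,1): clear
  midpoint (11/2,31/2) outside
  → clear
Obstacle 3 [(0,17) (1,15) (8,14) (9,23)]:
  edge (0,17)–(1,15): crosses AB
  edge (1,15)–(8,14): clear
  edge (8,14)–(9,23): crosses AB
  edge (9,23)–(0,17): clear
  → BLOCKED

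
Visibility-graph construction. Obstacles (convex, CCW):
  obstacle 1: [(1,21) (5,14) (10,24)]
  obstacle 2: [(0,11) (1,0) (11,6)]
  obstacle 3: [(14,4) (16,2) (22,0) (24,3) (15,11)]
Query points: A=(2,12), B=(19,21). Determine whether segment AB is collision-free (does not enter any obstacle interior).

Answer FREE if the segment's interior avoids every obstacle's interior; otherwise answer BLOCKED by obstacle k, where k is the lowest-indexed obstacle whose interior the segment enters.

Obstacle 1 [(1,21) (5,14) (10,24)]:
  edge (1,21)–(5,14): clear
  edge (5,14)–(10,24): clear
  edge (10,24)–(1,21): clear
  midpoint (21/2,33/2) outside
  → clear
Obstacle 2 [(0,11) (1,0) (11,6)]:
  edge (0,11)–(1,0): clear
  edge (1,0)–(11,6): clear
  edge (11,6)–(0,11): clear
  midpoint (21/2,33/2) outside
  → clear
Obstacle 3 [(14,4) (16,2) (22,0) (24,3) (15,11)]:
  edge (14,4)–(16,2): clear
  edge (16,2)–(22,0): clear
  edge (22,0)–(24,3): clear
  edge (24,3)–(15,11): clear
  edge (15,11)–(14,4): clear
  midpoint (21/2,33/2) outside
  → clear

FREE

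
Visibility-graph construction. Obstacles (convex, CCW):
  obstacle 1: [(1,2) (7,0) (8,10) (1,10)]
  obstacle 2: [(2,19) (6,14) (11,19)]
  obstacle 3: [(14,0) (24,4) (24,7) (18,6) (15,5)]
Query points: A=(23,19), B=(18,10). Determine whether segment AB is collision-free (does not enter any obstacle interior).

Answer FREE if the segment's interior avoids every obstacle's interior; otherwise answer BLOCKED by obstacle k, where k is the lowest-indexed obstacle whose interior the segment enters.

FREE

Obstacle 1 [(1,2) (7,0) (8,10) (1,10)]:
  edge (1,2)–(7,0): clear
  edge (7,0)–(8,10): clear
  edge (8,10)–(1,10): clear
  edge (1,10)–(1,2): clear
  midpoint (41/2,29/2) outside
  → clear
Obstacle 2 [(2,19) (6,14) (11,19)]:
  edge (2,19)–(6,14): clear
  edge (6,14)–(11,19): clear
  edge (11,19)–(2,19): clear
  midpoint (41/2,29/2) outside
  → clear
Obstacle 3 [(14,0) (24,4) (24,7) (18,6) (15,5)]:
  edge (14,0)–(24,4): clear
  edge (24,4)–(24,7): clear
  edge (24,7)–(18,6): clear
  edge (18,6)–(15,5): clear
  edge (15,5)–(14,0): clear
  midpoint (41/2,29/2) outside
  → clear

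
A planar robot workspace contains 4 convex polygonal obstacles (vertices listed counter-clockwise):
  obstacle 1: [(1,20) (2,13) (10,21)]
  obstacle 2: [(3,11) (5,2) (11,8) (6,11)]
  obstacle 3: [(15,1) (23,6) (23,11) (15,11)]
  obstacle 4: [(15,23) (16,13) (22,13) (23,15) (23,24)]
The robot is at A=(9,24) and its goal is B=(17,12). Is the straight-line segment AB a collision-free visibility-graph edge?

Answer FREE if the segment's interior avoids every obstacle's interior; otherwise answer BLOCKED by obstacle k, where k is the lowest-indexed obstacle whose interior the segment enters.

BLOCKED by obstacle 4

Obstacle 1 [(1,20) (2,13) (10,21)]:
  edge (1,20)–(2,13): clear
  edge (2,13)–(10,21): clear
  edge (10,21)–(1,20): clear
  midpoint (13,18) outside
  → clear
Obstacle 2 [(3,11) (5,2) (11,8) (6,11)]:
  edge (3,11)–(5,2): clear
  edge (5,2)–(11,8): clear
  edge (11,8)–(6,11): clear
  edge (6,11)–(3,11): clear
  midpoint (13,18) outside
  → clear
Obstacle 3 [(15,1) (23,6) (23,11) (15,11)]:
  edge (15,1)–(23,6): clear
  edge (23,6)–(23,11): clear
  edge (23,11)–(15,11): clear
  edge (15,11)–(15,1): clear
  midpoint (13,18) outside
  → clear
Obstacle 4 [(15,23) (16,13) (22,13) (23,15) (23,24)]:
  edge (15,23)–(16,13): crosses AB
  edge (16,13)–(22,13): crosses AB
  edge (22,13)–(23,15): clear
  edge (23,15)–(23,24): clear
  edge (23,24)–(15,23): clear
  → BLOCKED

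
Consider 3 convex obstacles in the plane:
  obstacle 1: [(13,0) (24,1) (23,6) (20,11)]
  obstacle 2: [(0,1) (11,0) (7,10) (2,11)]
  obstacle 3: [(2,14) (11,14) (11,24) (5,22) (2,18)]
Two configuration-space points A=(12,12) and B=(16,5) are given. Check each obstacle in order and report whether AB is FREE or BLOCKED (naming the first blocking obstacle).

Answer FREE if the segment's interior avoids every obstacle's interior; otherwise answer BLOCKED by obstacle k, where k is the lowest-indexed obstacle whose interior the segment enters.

Obstacle 1 [(13,0) (24,1) (23,6) (20,11)]:
  edge (13,0)–(24,1): clear
  edge (24,1)–(23,6): clear
  edge (23,6)–(20,11): clear
  edge (20,11)–(13,0): clear
  midpoint (14,17/2) outside
  → clear
Obstacle 2 [(0,1) (11,0) (7,10) (2,11)]:
  edge (0,1)–(11,0): clear
  edge (11,0)–(7,10): clear
  edge (7,10)–(2,11): clear
  edge (2,11)–(0,1): clear
  midpoint (14,17/2) outside
  → clear
Obstacle 3 [(2,14) (11,14) (11,24) (5,22) (2,18)]:
  edge (2,14)–(11,14): clear
  edge (11,14)–(11,24): clear
  edge (11,24)–(5,22): clear
  edge (5,22)–(2,18): clear
  edge (2,18)–(2,14): clear
  midpoint (14,17/2) outside
  → clear

FREE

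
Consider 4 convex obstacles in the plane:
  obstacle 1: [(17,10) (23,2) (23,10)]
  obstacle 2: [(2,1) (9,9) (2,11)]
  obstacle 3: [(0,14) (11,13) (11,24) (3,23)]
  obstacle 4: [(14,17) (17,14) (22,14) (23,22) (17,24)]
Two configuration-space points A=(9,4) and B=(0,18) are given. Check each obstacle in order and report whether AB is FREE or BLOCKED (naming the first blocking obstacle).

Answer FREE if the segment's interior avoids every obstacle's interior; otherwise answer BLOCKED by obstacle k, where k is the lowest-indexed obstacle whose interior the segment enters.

BLOCKED by obstacle 2

Obstacle 1 [(17,10) (23,2) (23,10)]:
  edge (17,10)–(23,2): clear
  edge (23,2)–(23,10): clear
  edge (23,10)–(17,10): clear
  midpoint (9/2,11) outside
  → clear
Obstacle 2 [(2,1) (9,9) (2,11)]:
  edge (2,1)–(9,9): crosses AB
  edge (9,9)–(2,11): crosses AB
  edge (2,11)–(2,1): clear
  → BLOCKED
Obstacle 3 [(0,14) (11,13) (11,24) (3,23)]:
  edge (0,14)–(11,13): crosses AB
  edge (11,13)–(11,24): clear
  edge (11,24)–(3,23): clear
  edge (3,23)–(0,14): crosses AB
  → BLOCKED
Obstacle 4 [(14,17) (17,14) (22,14) (23,22) (17,24)]:
  edge (14,17)–(17,14): clear
  edge (17,14)–(22,14): clear
  edge (22,14)–(23,22): clear
  edge (23,22)–(17,24): clear
  edge (17,24)–(14,17): clear
  midpoint (9/2,11) outside
  → clear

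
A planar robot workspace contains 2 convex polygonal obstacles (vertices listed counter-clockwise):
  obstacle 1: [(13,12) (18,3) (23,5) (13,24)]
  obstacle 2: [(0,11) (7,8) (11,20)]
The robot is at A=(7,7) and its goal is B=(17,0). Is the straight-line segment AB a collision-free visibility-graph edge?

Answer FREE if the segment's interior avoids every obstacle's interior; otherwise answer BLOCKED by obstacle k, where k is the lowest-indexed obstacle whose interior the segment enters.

FREE

Obstacle 1 [(13,12) (18,3) (23,5) (13,24)]:
  edge (13,12)–(18,3): clear
  edge (18,3)–(23,5): clear
  edge (23,5)–(13,24): clear
  edge (13,24)–(13,12): clear
  midpoint (12,7/2) outside
  → clear
Obstacle 2 [(0,11) (7,8) (11,20)]:
  edge (0,11)–(7,8): clear
  edge (7,8)–(11,20): clear
  edge (11,20)–(0,11): clear
  midpoint (12,7/2) outside
  → clear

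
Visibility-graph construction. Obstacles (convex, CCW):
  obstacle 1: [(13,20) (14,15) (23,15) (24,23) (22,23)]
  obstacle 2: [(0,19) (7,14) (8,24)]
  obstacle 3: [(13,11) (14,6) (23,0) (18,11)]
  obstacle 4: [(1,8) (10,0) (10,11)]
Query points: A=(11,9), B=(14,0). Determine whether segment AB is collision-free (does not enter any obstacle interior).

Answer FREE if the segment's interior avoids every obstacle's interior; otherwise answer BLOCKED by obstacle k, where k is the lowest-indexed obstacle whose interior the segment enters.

Obstacle 1 [(13,20) (14,15) (23,15) (24,23) (22,23)]:
  edge (13,20)–(14,15): clear
  edge (14,15)–(23,15): clear
  edge (23,15)–(24,23): clear
  edge (24,23)–(22,23): clear
  edge (22,23)–(13,20): clear
  midpoint (25/2,9/2) outside
  → clear
Obstacle 2 [(0,19) (7,14) (8,24)]:
  edge (0,19)–(7,14): clear
  edge (7,14)–(8,24): clear
  edge (8,24)–(0,19): clear
  midpoint (25/2,9/2) outside
  → clear
Obstacle 3 [(13,11) (14,6) (23,0) (18,11)]:
  edge (13,11)–(14,6): clear
  edge (14,6)–(23,0): clear
  edge (23,0)–(18,11): clear
  edge (18,11)–(13,11): clear
  midpoint (25/2,9/2) outside
  → clear
Obstacle 4 [(1,8) (10,0) (10,11)]:
  edge (1,8)–(10,0): clear
  edge (10,0)–(10,11): clear
  edge (10,11)–(1,8): clear
  midpoint (25/2,9/2) outside
  → clear

FREE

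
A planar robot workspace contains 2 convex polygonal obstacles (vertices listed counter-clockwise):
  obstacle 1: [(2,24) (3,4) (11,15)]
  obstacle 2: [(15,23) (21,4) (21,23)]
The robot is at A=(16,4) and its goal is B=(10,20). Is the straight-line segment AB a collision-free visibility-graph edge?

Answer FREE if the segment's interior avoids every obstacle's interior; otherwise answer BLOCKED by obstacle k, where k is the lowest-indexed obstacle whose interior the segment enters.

FREE

Obstacle 1 [(2,24) (3,4) (11,15)]:
  edge (2,24)–(3,4): clear
  edge (3,4)–(11,15): clear
  edge (11,15)–(2,24): clear
  midpoint (13,12) outside
  → clear
Obstacle 2 [(15,23) (21,4) (21,23)]:
  edge (15,23)–(21,4): clear
  edge (21,4)–(21,23): clear
  edge (21,23)–(15,23): clear
  midpoint (13,12) outside
  → clear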